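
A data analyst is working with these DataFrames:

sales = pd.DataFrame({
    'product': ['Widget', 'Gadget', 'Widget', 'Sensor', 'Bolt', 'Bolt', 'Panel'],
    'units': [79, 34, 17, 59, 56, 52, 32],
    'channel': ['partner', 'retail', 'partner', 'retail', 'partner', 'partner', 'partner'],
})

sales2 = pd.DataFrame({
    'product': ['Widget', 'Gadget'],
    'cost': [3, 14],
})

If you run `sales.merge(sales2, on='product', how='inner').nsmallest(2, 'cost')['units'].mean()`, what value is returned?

48.0

merge on 'product' (how='inner') → 3 rows:
  product  units  channel  cost
0  Widget     79  partner     3
1  Gadget     34   retail    14
2  Widget     17  partner     3
take 2 rows with smallest cost:
  product  units  channel  cost
0  Widget     79  partner     3
2  Widget     17  partner     3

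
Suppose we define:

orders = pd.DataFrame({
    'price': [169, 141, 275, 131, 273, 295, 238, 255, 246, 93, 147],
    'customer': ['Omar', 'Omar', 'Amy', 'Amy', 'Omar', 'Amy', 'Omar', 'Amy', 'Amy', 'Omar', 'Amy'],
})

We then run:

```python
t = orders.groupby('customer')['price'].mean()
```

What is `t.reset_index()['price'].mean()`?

group by customer, mean of price:
customer
Amy     224.833333
Omar    182.800000
Name: price, dtype: float64
reset_index():
  customer       price
0      Amy  224.833333
1     Omar  182.800000
Reading off the mean of column 'price', we get 203.816666667.

203.816666667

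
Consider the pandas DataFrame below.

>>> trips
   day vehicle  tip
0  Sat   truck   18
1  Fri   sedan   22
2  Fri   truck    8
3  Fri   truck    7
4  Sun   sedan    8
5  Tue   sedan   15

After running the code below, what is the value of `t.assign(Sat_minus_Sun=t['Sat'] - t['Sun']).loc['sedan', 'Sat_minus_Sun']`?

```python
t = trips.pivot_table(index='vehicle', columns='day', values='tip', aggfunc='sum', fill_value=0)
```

-8

pivot: rows=vehicle, cols=day, sum(tip):
day      Fri  Sat  Sun  Tue
vehicle                    
sedan     22    0    8   15
truck     15   18    0    0
add column Sat_minus_Sun = t['Sat'] - t['Sun']:
day      Fri  Sat  Sun  Tue  Sat_minus_Sun
vehicle                                   
sedan     22    0    8   15             -8
truck     15   18    0    0             18
Then the value at row 'sedan', column 'Sat_minus_Sun': -8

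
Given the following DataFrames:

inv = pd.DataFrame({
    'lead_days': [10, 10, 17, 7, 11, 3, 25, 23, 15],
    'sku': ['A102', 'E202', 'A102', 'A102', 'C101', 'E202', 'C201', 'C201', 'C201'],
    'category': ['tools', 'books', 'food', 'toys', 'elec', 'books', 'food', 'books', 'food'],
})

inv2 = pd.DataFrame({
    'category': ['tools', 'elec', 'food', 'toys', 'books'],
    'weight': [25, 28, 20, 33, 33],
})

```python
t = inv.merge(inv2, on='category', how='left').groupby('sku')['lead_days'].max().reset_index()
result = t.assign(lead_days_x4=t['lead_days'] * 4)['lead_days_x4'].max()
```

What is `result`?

100

merge on 'category' (how='left') → 9 rows:
   lead_days   sku category  weight
0         10  A102    tools      25
1         10  E202    books      33
2         17  A102     food      20
3          7  A102     toys      33
4         11  C101     elec      28
5          3  E202    books      33
6         25  C201     food      20
7         23  C201    books      33
8         15  C201     food      20
group by sku, max of lead_days:
sku
A102    17
C101    11
C201    25
E202    10
Name: lead_days, dtype: int64
reset_index():
    sku  lead_days
0  A102         17
1  C101         11
2  C201         25
3  E202         10
add column lead_days_x4 = t['lead_days'] * 4:
    sku  lead_days  lead_days_x4
0  A102         17            68
1  C101         11            44
2  C201         25           100
3  E202         10            40
Taking the max of column 'lead_days_x4' gives 100.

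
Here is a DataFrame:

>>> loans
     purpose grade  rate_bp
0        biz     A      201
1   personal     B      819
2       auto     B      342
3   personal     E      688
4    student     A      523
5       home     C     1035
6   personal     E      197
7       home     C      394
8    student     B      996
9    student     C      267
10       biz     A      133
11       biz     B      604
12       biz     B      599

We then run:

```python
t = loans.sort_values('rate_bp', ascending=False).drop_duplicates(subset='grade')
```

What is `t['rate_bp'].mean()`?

810.5

sort by rate_bp descending:
     purpose grade  rate_bp
5       home     C     1035
8    student     B      996
1   personal     B      819
3   personal     E      688
11       biz     B      604
12       biz     B      599
4    student     A      523
7       home     C      394
2       auto     B      342
9    student     C      267
0        biz     A      201
6   personal     E      197
10       biz     A      133
drop duplicate grade (keep=first):
    purpose grade  rate_bp
5      home     C     1035
8   student     B      996
3  personal     E      688
4   student     A      523
Reading off the mean of column 'rate_bp', we get 810.5.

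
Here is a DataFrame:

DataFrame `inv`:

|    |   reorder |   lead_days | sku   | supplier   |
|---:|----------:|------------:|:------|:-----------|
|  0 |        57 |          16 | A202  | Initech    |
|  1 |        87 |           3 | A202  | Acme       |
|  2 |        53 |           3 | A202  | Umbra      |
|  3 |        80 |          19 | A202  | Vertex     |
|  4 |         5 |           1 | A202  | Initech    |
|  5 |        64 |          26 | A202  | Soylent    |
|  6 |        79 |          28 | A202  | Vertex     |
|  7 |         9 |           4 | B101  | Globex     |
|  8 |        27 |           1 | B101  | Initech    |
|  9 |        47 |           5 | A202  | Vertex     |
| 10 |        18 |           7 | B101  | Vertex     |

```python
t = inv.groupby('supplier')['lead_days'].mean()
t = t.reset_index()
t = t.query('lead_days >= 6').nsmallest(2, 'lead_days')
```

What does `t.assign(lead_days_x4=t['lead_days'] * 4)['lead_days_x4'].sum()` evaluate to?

83.0

group by supplier, mean of lead_days:
supplier
Acme        3.00
Globex      4.00
Initech     6.00
Soylent    26.00
Umbra       3.00
Vertex     14.75
Name: lead_days, dtype: float64
reset_index():
  supplier  lead_days
0     Acme       3.00
1   Globex       4.00
2  Initech       6.00
3  Soylent      26.00
4    Umbra       3.00
5   Vertex      14.75
filter rows where lead_days >= 6:
  supplier  lead_days
2  Initech       6.00
3  Soylent      26.00
5   Vertex      14.75
take 2 rows with smallest lead_days:
  supplier  lead_days
2  Initech       6.00
5   Vertex      14.75
add column lead_days_x4 = t['lead_days'] * 4:
  supplier  lead_days  lead_days_x4
2  Initech       6.00          24.0
5   Vertex      14.75          59.0
Taking the sum of column 'lead_days_x4' gives 83.0.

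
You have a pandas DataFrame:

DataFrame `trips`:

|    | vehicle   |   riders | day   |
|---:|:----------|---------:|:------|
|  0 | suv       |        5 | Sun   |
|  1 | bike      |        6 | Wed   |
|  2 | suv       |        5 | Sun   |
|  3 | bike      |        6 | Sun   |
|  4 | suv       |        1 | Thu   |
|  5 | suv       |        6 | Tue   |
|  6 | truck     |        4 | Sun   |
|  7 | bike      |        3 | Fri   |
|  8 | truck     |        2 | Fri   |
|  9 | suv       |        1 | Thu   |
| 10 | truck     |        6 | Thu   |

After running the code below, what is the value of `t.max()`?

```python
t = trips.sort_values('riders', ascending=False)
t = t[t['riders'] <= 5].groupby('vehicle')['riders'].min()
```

3

sort by riders descending:
   vehicle  riders  day
1     bike       6  Wed
3     bike       6  Sun
5      suv       6  Tue
10   truck       6  Thu
0      suv       5  Sun
2      suv       5  Sun
6    truck       4  Sun
7     bike       3  Fri
8    truck       2  Fri
4      suv       1  Thu
9      suv       1  Thu
filter rows where riders <= 5:
  vehicle  riders  day
0     suv       5  Sun
2     suv       5  Sun
6   truck       4  Sun
7    bike       3  Fri
8   truck       2  Fri
4     suv       1  Thu
9     suv       1  Thu
group by vehicle, min of riders:
vehicle
bike     3
suv      1
truck    2
Name: riders, dtype: int64
Finally, max of the resulting series = 3.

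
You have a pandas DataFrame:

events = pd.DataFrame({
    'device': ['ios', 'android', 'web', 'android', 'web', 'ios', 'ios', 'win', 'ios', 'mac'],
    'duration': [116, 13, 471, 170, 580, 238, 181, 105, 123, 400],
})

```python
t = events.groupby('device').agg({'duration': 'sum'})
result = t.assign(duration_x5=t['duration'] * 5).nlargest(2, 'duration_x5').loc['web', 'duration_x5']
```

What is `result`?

5255

group by device, sum of duration:
         duration
device           
android       183
ios           658
mac           400
web          1051
win           105
add column duration_x5 = t['duration'] * 5:
         duration  duration_x5
device                        
android       183          915
ios           658         3290
mac           400         2000
web          1051         5255
win           105          525
take 2 rows with largest duration_x5:
        duration  duration_x5
device                       
web         1051         5255
ios          658         3290
Hence 5255.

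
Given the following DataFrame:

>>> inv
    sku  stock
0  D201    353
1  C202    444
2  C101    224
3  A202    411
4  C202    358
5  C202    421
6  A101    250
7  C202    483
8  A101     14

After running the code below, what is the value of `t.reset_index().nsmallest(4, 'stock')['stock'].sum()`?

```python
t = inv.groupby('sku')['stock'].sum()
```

group by sku, sum of stock:
sku
A101     264
A202     411
C101     224
C202    1706
D201     353
Name: stock, dtype: int64
reset_index():
    sku  stock
0  A101    264
1  A202    411
2  C101    224
3  C202   1706
4  D201    353
take 4 rows with smallest stock:
    sku  stock
2  C101    224
0  A101    264
4  D201    353
1  A202    411

1252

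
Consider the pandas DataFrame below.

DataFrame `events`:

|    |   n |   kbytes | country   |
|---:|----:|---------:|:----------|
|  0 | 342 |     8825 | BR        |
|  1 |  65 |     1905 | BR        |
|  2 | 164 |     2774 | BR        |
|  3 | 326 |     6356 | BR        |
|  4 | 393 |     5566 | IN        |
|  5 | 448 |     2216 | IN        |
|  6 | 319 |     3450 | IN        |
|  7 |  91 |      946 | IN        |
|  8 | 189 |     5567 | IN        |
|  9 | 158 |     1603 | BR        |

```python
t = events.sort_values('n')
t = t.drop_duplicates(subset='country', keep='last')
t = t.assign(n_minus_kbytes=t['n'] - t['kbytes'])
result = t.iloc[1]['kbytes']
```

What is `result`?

2216

sort by n:
     n  kbytes country
1   65    1905      BR
7   91     946      IN
9  158    1603      BR
2  164    2774      BR
8  189    5567      IN
6  319    3450      IN
3  326    6356      BR
0  342    8825      BR
4  393    5566      IN
5  448    2216      IN
drop duplicate country (keep=last):
     n  kbytes country
0  342    8825      BR
5  448    2216      IN
add column n_minus_kbytes = t['n'] - t['kbytes']:
     n  kbytes country  n_minus_kbytes
0  342    8825      BR           -8483
5  448    2216      IN           -1768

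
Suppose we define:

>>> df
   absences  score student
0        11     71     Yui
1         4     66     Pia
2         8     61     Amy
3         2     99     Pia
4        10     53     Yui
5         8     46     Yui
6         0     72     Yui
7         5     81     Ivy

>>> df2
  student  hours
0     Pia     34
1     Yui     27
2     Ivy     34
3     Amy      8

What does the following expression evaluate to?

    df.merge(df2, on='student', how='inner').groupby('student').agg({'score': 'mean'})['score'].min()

60.5

merge on 'student' (how='inner') → 8 rows:
   absences  score student  hours
0        11     71     Yui     27
1         4     66     Pia     34
2         8     61     Amy      8
3         2     99     Pia     34
4        10     53     Yui     27
5         8     46     Yui     27
6         0     72     Yui     27
7         5     81     Ivy     34
group by student, mean of score:
         score
student       
Amy       61.0
Ivy       81.0
Pia       82.5
Yui       60.5
So min() = 60.5.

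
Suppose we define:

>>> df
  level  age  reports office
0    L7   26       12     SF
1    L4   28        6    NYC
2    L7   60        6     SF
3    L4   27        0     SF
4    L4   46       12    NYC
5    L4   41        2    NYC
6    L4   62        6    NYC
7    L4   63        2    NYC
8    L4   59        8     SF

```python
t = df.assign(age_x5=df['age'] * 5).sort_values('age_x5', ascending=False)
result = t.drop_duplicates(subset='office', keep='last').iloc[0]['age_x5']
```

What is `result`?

add column age_x5 = df['age'] * 5:
  level  age  reports office  age_x5
0    L7   26       12     SF     130
1    L4   28        6    NYC     140
2    L7   60        6     SF     300
3    L4   27        0     SF     135
4    L4   46       12    NYC     230
5    L4   41        2    NYC     205
6    L4   62        6    NYC     310
7    L4   63        2    NYC     315
8    L4   59        8     SF     295
sort by age_x5 descending:
  level  age  reports office  age_x5
7    L4   63        2    NYC     315
6    L4   62        6    NYC     310
2    L7   60        6     SF     300
8    L4   59        8     SF     295
4    L4   46       12    NYC     230
5    L4   41        2    NYC     205
1    L4   28        6    NYC     140
3    L4   27        0     SF     135
0    L7   26       12     SF     130
drop duplicate office (keep=last):
  level  age  reports office  age_x5
1    L4   28        6    NYC     140
0    L7   26       12     SF     130

140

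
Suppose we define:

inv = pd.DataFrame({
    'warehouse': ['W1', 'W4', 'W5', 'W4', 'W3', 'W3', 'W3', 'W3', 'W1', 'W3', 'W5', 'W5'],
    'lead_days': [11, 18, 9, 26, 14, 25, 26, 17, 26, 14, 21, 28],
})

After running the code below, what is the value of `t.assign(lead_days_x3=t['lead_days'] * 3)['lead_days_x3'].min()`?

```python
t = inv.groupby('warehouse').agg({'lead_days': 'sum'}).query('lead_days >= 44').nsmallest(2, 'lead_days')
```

132

group by warehouse, sum of lead_days:
           lead_days
warehouse           
W1                37
W3                96
W4                44
W5                58
filter rows where lead_days >= 44:
           lead_days
warehouse           
W3                96
W4                44
W5                58
take 2 rows with smallest lead_days:
           lead_days
warehouse           
W4                44
W5                58
add column lead_days_x3 = t['lead_days'] * 3:
           lead_days  lead_days_x3
warehouse                         
W4                44           132
W5                58           174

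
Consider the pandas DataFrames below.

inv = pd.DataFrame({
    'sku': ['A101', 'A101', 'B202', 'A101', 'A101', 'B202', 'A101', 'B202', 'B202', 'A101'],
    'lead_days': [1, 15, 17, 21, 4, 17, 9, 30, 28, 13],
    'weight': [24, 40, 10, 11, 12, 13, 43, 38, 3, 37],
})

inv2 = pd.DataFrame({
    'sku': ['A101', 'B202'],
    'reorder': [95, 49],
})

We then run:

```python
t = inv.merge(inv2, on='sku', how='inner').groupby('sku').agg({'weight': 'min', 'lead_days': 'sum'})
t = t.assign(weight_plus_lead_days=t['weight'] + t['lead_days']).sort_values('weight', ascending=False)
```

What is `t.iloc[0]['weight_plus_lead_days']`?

merge on 'sku' (how='inner') → 10 rows:
    sku  lead_days  weight  reorder
0  A101          1      24       95
1  A101         15      40       95
2  B202         17      10       49
3  A101         21      11       95
4  A101          4      12       95
5  B202         17      13       49
6  A101          9      43       95
7  B202         30      38       49
8  B202         28       3       49
9  A101         13      37       95
group by sku: min(weight), sum(lead_days):
      weight  lead_days
sku                    
A101      11         63
B202       3         92
add column weight_plus_lead_days = t['weight'] + t['lead_days']:
      weight  lead_days  weight_plus_lead_days
sku                                           
A101      11         63                     74
B202       3         92                     95
sort by weight descending:
      weight  lead_days  weight_plus_lead_days
sku                                           
A101      11         63                     74
B202       3         92                     95
Hence 74.

74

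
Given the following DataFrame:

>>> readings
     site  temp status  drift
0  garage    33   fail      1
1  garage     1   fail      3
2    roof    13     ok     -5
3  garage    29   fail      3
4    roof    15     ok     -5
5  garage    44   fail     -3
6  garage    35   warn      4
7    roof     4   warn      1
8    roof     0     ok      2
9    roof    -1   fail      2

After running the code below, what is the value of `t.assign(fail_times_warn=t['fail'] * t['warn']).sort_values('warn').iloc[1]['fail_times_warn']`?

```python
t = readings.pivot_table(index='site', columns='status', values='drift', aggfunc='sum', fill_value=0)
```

pivot: rows=site, cols=status, sum(drift):
status  fail  ok  warn
site                  
garage     4   0     4
roof       2  -8     1
add column fail_times_warn = t['fail'] * t['warn']:
status  fail  ok  warn  fail_times_warn
site                                   
garage     4   0     4               16
roof       2  -8     1                2
sort by warn:
status  fail  ok  warn  fail_times_warn
site                                   
roof       2  -8     1                2
garage     4   0     4               16
Hence 16.

16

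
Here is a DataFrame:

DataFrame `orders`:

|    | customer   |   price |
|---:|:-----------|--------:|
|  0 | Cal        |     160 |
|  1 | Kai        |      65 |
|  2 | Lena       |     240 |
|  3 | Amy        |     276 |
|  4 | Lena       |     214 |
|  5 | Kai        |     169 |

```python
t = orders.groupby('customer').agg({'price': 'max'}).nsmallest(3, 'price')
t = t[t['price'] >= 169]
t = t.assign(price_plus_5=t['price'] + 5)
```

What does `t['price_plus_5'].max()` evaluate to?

group by customer, max of price:
          price
customer       
Amy         276
Cal         160
Kai         169
Lena        240
take 3 rows with smallest price:
          price
customer       
Cal         160
Kai         169
Lena        240
filter rows where price >= 169:
          price
customer       
Kai         169
Lena        240
add column price_plus_5 = t['price'] + 5:
          price  price_plus_5
customer                     
Kai         169           174
Lena        240           245
Hence 245.

245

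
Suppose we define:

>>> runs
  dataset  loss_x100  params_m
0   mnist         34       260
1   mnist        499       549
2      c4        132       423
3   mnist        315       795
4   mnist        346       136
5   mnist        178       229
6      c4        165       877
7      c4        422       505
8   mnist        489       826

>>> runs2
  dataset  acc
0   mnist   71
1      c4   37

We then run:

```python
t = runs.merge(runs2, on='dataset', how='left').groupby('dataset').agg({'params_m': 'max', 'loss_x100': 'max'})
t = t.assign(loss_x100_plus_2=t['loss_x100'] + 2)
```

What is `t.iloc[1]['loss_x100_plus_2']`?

merge on 'dataset' (how='left') → 9 rows:
  dataset  loss_x100  params_m  acc
0   mnist         34       260   71
1   mnist        499       549   71
2      c4        132       423   37
3   mnist        315       795   71
4   mnist        346       136   71
5   mnist        178       229   71
6      c4        165       877   37
7      c4        422       505   37
8   mnist        489       826   71
group by dataset: max(params_m), max(loss_x100):
         params_m  loss_x100
dataset                     
c4            877        422
mnist         826        499
add column loss_x100_plus_2 = t['loss_x100'] + 2:
         params_m  loss_x100  loss_x100_plus_2
dataset                                       
c4            877        422               424
mnist         826        499               501
Finally, value at position 1, column 'loss_x100_plus_2' = 501.

501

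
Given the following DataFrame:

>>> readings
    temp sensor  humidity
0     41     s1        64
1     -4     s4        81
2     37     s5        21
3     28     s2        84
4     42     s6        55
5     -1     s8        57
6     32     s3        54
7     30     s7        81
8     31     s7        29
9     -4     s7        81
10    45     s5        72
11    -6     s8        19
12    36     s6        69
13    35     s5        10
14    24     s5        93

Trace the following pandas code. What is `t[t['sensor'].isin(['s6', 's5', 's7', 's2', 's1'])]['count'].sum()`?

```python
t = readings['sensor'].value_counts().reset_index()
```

value_counts of sensor:
sensor
s5    4
s7    3
s6    2
s8    2
s1    1
s4    1
s2    1
s3    1
Name: count, dtype: int64
reset_index():
  sensor  count
0     s5      4
1     s7      3
2     s6      2
3     s8      2
4     s1      1
5     s4      1
6     s2      1
7     s3      1
filter rows where sensor in ['s6', 's5', 's7', 's2', 's1']:
  sensor  count
0     s5      4
1     s7      3
2     s6      2
4     s1      1
6     s2      1
The sum of column 'count' is 11.

11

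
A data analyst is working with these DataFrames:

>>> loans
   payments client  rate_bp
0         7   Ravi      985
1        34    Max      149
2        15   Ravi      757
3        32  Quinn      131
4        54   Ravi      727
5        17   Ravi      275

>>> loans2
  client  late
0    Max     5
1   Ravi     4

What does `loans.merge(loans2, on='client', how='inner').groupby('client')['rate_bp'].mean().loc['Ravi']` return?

merge on 'client' (how='inner') → 5 rows:
   payments client  rate_bp  late
0         7   Ravi      985     4
1        34    Max      149     5
2        15   Ravi      757     4
3        54   Ravi      727     4
4        17   Ravi      275     4
group by client, mean of rate_bp:
client
Max     149.0
Ravi    686.0
Name: rate_bp, dtype: float64

686.0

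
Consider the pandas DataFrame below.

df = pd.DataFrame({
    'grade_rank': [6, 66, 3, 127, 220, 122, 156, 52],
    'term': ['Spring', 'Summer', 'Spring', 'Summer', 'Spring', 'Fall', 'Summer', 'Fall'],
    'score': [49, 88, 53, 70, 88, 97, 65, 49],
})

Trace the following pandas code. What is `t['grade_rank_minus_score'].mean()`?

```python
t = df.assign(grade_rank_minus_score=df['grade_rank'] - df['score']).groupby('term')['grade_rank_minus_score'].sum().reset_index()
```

64.3333333333

add column grade_rank_minus_score = df['grade_rank'] - df['score']:
   grade_rank    term  score  grade_rank_minus_score
0           6  Spring     49                     -43
1          66  Summer     88                     -22
2           3  Spring     53                     -50
3         127  Summer     70                      57
4         220  Spring     88                     132
5         122    Fall     97                      25
6         156  Summer     65                      91
7          52    Fall     49                       3
group by term, sum of grade_rank_minus_score:
term
Fall       28
Spring     39
Summer    126
Name: grade_rank_minus_score, dtype: int64
reset_index():
     term  grade_rank_minus_score
0    Fall                      28
1  Spring                      39
2  Summer                     126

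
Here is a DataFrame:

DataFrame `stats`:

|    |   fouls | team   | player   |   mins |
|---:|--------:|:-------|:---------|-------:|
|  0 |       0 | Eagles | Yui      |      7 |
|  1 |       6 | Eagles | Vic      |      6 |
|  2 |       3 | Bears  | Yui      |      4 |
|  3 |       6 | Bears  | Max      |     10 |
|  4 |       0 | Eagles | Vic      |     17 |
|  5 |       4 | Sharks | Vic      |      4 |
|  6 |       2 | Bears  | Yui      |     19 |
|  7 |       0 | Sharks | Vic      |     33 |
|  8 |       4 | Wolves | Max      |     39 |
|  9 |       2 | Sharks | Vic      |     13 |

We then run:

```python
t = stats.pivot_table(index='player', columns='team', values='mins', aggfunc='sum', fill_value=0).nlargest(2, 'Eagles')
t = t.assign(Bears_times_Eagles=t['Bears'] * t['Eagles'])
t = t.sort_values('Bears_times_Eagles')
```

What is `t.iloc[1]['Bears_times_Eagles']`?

pivot: rows=player, cols=team, sum(mins):
team    Bears  Eagles  Sharks  Wolves
player                               
Max        10       0       0      39
Vic         0      23      50       0
Yui        23       7       0       0
take 2 rows with largest Eagles:
team    Bears  Eagles  Sharks  Wolves
player                               
Vic         0      23      50       0
Yui        23       7       0       0
add column Bears_times_Eagles = t['Bears'] * t['Eagles']:
team    Bears  Eagles  Sharks  Wolves  Bears_times_Eagles
player                                                   
Vic         0      23      50       0                   0
Yui        23       7       0       0                 161
sort by Bears_times_Eagles:
team    Bears  Eagles  Sharks  Wolves  Bears_times_Eagles
player                                                   
Vic         0      23      50       0                   0
Yui        23       7       0       0                 161
So iloc[1]['Bears_times_Eagles'] = 161.

161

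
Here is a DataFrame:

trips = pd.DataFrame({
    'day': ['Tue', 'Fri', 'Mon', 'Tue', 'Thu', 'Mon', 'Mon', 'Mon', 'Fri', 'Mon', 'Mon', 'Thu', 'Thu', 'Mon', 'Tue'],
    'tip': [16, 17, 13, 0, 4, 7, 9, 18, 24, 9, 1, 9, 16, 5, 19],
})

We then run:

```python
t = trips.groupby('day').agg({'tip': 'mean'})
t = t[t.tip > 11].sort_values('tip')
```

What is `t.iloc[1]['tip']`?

20.5

group by day, mean of tip:
           tip
day           
Fri  20.500000
Mon   8.857143
Thu   9.666667
Tue  11.666667
filter rows where tip > 11:
           tip
day           
Fri  20.500000
Tue  11.666667
sort by tip:
           tip
day           
Tue  11.666667
Fri  20.500000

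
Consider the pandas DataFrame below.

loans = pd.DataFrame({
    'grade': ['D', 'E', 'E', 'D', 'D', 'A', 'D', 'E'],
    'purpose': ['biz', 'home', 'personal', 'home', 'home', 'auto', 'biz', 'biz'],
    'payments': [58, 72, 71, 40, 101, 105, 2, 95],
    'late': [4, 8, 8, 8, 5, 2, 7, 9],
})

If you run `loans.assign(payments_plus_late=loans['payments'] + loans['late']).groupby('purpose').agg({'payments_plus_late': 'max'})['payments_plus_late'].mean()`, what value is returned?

add column payments_plus_late = loans['payments'] + loans['late']:
  grade   purpose  payments  late  payments_plus_late
0     D       biz        58     4                  62
1     E      home        72     8                  80
2     E  personal        71     8                  79
3     D      home        40     8                  48
4     D      home       101     5                 106
5     A      auto       105     2                 107
6     D       biz         2     7                   9
7     E       biz        95     9                 104
group by purpose, max of payments_plus_late:
          payments_plus_late
purpose                     
auto                     107
biz                      104
home                     106
personal                  79

99.0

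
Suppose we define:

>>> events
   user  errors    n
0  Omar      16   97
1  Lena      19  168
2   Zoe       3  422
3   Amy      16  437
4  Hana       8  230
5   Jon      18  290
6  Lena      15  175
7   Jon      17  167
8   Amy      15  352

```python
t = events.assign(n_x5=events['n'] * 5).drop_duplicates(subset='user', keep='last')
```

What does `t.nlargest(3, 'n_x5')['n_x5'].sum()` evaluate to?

5020

add column n_x5 = events['n'] * 5:
   user  errors    n  n_x5
0  Omar      16   97   485
1  Lena      19  168   840
2   Zoe       3  422  2110
3   Amy      16  437  2185
4  Hana       8  230  1150
5   Jon      18  290  1450
6  Lena      15  175   875
7   Jon      17  167   835
8   Amy      15  352  1760
drop duplicate user (keep=last):
   user  errors    n  n_x5
0  Omar      16   97   485
2   Zoe       3  422  2110
4  Hana       8  230  1150
6  Lena      15  175   875
7   Jon      17  167   835
8   Amy      15  352  1760
take 3 rows with largest n_x5:
   user  errors    n  n_x5
2   Zoe       3  422  2110
8   Amy      15  352  1760
4  Hana       8  230  1150
Reading off the sum of column 'n_x5', we get 5020.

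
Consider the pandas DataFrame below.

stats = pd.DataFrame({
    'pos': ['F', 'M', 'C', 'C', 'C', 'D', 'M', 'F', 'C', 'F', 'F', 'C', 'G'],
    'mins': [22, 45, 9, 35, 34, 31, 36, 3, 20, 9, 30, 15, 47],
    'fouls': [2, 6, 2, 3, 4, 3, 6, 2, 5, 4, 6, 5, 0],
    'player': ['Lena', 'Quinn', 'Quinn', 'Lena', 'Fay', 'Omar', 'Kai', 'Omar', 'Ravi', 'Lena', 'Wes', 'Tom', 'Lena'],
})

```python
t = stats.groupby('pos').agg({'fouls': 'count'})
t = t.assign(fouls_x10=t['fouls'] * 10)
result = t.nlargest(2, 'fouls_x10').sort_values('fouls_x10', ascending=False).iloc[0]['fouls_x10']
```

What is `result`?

50

group by pos, count of fouls:
     fouls
pos       
C        5
D        1
F        4
G        1
M        2
add column fouls_x10 = t['fouls'] * 10:
     fouls  fouls_x10
pos                  
C        5         50
D        1         10
F        4         40
G        1         10
M        2         20
take 2 rows with largest fouls_x10:
     fouls  fouls_x10
pos                  
C        5         50
F        4         40
sort by fouls_x10 descending:
     fouls  fouls_x10
pos                  
C        5         50
F        4         40
value at position 0, column 'fouls_x10' → 50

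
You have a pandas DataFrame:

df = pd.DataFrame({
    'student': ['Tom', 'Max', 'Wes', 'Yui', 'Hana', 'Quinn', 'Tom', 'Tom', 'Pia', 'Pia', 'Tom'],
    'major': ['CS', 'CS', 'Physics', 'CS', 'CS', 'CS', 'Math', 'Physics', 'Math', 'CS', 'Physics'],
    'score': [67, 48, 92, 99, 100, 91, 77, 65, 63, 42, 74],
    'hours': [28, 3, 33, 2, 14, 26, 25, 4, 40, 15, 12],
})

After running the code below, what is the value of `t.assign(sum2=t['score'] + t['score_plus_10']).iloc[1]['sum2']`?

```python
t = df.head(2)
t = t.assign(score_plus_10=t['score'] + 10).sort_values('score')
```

144

take first 2 rows:
  student major  score  hours
0     Tom    CS     67     28
1     Max    CS     48      3
add column score_plus_10 = t['score'] + 10:
  student major  score  hours  score_plus_10
0     Tom    CS     67     28             77
1     Max    CS     48      3             58
sort by score:
  student major  score  hours  score_plus_10
1     Max    CS     48      3             58
0     Tom    CS     67     28             77
add column sum2 = t['score'] + t['score_plus_10']:
  student major  score  hours  score_plus_10  sum2
1     Max    CS     48      3             58   106
0     Tom    CS     67     28             77   144
Then the value at position 1, column 'sum2': 144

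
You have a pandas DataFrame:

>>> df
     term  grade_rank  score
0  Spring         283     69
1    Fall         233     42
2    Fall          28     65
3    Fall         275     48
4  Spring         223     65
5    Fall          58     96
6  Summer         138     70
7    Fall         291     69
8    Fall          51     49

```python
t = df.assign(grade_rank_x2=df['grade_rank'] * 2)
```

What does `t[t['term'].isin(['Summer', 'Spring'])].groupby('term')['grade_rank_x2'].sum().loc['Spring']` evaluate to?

add column grade_rank_x2 = df['grade_rank'] * 2:
     term  grade_rank  score  grade_rank_x2
0  Spring         283     69            566
1    Fall         233     42            466
2    Fall          28     65             56
3    Fall         275     48            550
4  Spring         223     65            446
5    Fall          58     96            116
6  Summer         138     70            276
7    Fall         291     69            582
8    Fall          51     49            102
filter rows where term in ['Summer', 'Spring']:
     term  grade_rank  score  grade_rank_x2
0  Spring         283     69            566
4  Spring         223     65            446
6  Summer         138     70            276
group by term, sum of grade_rank_x2:
term
Spring    1012
Summer     276
Name: grade_rank_x2, dtype: int64
Finally, value at index 'Spring' = 1012.

1012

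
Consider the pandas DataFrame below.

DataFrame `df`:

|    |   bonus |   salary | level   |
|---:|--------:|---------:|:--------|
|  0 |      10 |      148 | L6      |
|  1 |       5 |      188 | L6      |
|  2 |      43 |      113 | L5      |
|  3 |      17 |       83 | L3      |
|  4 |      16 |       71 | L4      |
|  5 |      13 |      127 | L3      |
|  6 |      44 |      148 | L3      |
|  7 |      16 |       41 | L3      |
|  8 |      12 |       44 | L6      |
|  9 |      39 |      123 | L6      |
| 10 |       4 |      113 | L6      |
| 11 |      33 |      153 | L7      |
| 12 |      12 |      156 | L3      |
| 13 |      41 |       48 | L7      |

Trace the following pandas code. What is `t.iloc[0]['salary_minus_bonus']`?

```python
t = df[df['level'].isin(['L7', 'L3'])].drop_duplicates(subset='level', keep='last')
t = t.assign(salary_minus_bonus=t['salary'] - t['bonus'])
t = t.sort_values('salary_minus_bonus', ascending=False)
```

144

filter rows where level in ['L7', 'L3']:
    bonus  salary level
3      17      83    L3
5      13     127    L3
6      44     148    L3
7      16      41    L3
11     33     153    L7
12     12     156    L3
13     41      48    L7
drop duplicate level (keep=last):
    bonus  salary level
12     12     156    L3
13     41      48    L7
add column salary_minus_bonus = t['salary'] - t['bonus']:
    bonus  salary level  salary_minus_bonus
12     12     156    L3                 144
13     41      48    L7                   7
sort by salary_minus_bonus descending:
    bonus  salary level  salary_minus_bonus
12     12     156    L3                 144
13     41      48    L7                   7
Then the value at position 0, column 'salary_minus_bonus': 144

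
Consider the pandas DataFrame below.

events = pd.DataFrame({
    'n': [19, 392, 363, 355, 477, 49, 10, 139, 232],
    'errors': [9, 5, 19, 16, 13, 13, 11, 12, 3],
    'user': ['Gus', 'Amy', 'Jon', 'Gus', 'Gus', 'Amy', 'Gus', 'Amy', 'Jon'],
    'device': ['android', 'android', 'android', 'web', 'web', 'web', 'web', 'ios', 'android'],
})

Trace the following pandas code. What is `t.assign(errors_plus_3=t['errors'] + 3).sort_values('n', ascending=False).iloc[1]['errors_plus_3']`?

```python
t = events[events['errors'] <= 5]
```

6

filter rows where errors <= 5:
     n  errors user   device
1  392       5  Amy  android
8  232       3  Jon  android
add column errors_plus_3 = t['errors'] + 3:
     n  errors user   device  errors_plus_3
1  392       5  Amy  android              8
8  232       3  Jon  android              6
sort by n descending:
     n  errors user   device  errors_plus_3
1  392       5  Amy  android              8
8  232       3  Jon  android              6
Then the value at position 1, column 'errors_plus_3': 6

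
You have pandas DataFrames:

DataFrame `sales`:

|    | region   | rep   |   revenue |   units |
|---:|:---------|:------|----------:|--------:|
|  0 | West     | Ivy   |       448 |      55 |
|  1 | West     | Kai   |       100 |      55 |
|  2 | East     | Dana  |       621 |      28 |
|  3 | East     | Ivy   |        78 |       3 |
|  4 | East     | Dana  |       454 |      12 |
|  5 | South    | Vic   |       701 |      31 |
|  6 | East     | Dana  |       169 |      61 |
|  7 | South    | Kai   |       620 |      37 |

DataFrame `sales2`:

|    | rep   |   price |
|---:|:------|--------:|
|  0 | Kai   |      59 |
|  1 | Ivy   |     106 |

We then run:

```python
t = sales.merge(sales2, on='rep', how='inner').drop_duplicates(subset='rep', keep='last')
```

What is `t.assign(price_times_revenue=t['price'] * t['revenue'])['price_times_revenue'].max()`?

merge on 'rep' (how='inner') → 4 rows:
  region  rep  revenue  units  price
0   West  Ivy      448     55    106
1   West  Kai      100     55     59
2   East  Ivy       78      3    106
3  South  Kai      620     37     59
drop duplicate rep (keep=last):
  region  rep  revenue  units  price
2   East  Ivy       78      3    106
3  South  Kai      620     37     59
add column price_times_revenue = t['price'] * t['revenue']:
  region  rep  revenue  units  price  price_times_revenue
2   East  Ivy       78      3    106                 8268
3  South  Kai      620     37     59                36580
Reading off the max of column 'price_times_revenue', we get 36580.

36580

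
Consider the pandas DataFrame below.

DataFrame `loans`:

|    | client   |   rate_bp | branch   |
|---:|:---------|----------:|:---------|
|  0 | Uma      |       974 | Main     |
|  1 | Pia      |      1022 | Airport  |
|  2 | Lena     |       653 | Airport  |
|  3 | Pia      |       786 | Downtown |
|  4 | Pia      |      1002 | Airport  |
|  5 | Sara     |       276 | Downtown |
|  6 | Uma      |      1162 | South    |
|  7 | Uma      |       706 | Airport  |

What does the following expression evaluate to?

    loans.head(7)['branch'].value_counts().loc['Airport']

3

take first 7 rows:
  client  rate_bp    branch
0    Uma      974      Main
1    Pia     1022   Airport
2   Lena      653   Airport
3    Pia      786  Downtown
4    Pia     1002   Airport
5   Sara      276  Downtown
6    Uma     1162     South
value_counts of branch:
branch
Airport     3
Downtown    2
Main        1
South       1
Name: count, dtype: int64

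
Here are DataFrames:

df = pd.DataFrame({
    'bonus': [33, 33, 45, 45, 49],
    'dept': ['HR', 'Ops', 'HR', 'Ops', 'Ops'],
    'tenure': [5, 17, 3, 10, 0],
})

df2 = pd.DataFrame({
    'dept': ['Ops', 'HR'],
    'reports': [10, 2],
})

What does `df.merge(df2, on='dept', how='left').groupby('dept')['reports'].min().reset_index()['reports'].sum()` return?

12

merge on 'dept' (how='left') → 5 rows:
   bonus dept  tenure  reports
0     33   HR       5        2
1     33  Ops      17       10
2     45   HR       3        2
3     45  Ops      10       10
4     49  Ops       0       10
group by dept, min of reports:
dept
HR      2
Ops    10
Name: reports, dtype: int64
reset_index():
  dept  reports
0   HR        2
1  Ops       10
So sum() = 12.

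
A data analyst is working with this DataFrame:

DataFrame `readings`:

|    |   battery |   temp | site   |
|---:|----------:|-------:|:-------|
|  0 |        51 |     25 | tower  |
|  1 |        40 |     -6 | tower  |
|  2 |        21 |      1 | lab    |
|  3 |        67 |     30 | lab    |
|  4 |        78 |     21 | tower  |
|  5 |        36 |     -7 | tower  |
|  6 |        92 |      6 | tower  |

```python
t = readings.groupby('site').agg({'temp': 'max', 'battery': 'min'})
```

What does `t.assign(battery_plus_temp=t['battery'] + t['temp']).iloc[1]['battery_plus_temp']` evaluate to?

61

group by site: max(temp), min(battery):
       temp  battery
site                
lab      30       21
tower    25       36
add column battery_plus_temp = t['battery'] + t['temp']:
       temp  battery  battery_plus_temp
site                                   
lab      30       21                 51
tower    25       36                 61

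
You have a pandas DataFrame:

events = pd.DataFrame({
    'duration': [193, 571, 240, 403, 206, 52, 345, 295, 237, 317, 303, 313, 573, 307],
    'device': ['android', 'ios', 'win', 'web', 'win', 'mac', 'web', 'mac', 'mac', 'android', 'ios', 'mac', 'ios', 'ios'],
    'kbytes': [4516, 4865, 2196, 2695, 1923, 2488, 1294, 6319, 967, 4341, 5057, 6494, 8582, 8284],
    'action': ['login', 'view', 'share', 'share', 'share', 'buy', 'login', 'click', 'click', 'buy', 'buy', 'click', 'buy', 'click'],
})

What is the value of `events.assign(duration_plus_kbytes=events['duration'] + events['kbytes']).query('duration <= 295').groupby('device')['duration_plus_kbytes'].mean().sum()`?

add column duration_plus_kbytes = events['duration'] + events['kbytes']:
    duration   device  kbytes action  duration_plus_kbytes
0        193  android    4516  login                  4709
1        571      ios    4865   view                  5436
2        240      win    2196  share                  2436
3        403      web    2695  share                  3098
4        206      win    1923  share                  2129
5         52      mac    2488    buy                  2540
6        345      web    1294  login                  1639
7        295      mac    6319  click                  6614
8        237      mac     967  click                  1204
9        317  android    4341    buy                  4658
10       303      ios    5057    buy                  5360
11       313      mac    6494  click                  6807
12       573      ios    8582    buy                  9155
13       307      ios    8284  click                  8591
filter rows where duration <= 295:
   duration   device  kbytes action  duration_plus_kbytes
0       193  android    4516  login                  4709
2       240      win    2196  share                  2436
4       206      win    1923  share                  2129
5        52      mac    2488    buy                  2540
7       295      mac    6319  click                  6614
8       237      mac     967  click                  1204
group by device, mean of duration_plus_kbytes:
device
android    4709.000000
mac        3452.666667
win        2282.500000
Name: duration_plus_kbytes, dtype: float64

10444.1666667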